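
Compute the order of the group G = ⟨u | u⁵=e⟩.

G is generated by a single element, so G is cyclic. The relator gives u⁵ = e and no smaller power is forced to be e, so the 5 powers {e, u, u², u³, u⁴} are distinct. Hence |G| = 5.

Answer: 5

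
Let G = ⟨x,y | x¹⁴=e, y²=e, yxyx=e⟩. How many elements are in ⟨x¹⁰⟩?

|⟨x¹⁰⟩| equals the order of x¹⁰. Compute successive powers until reaching e:
  (x¹⁰)¹ = x¹⁰, (x¹⁰)² = x⁶, (x¹⁰)³ = x², (x¹⁰)⁴ = x¹², (x¹⁰)⁵ = x⁸, (x¹⁰)⁶ = x⁴, (x¹⁰)⁷ = e.
The smallest positive k with (x¹⁰)ᵏ = e is 7, so |⟨x¹⁰⟩| = 7.

Answer: 7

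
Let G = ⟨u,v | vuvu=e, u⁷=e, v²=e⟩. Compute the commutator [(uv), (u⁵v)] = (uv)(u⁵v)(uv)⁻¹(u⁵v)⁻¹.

[(uv), (u⁵v)] = (uv)·(u⁵v)·(uv)⁻¹·(u⁵v)⁻¹.
  (uv) · (u⁵v) = u³
  (u³) · (uv) = u⁴v
  (u⁴v) · (u⁵v) = u⁶

Answer: u⁶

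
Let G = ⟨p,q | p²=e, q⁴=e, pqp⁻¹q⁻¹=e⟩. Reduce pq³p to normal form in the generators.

Multiply left to right, reducing at each step:
  p · q³ = pq³
  (pq³) · p = q³

Answer: q³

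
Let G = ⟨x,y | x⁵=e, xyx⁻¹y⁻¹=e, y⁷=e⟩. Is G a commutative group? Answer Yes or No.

Each pair of generators commutes: x·y = xy = y·x. Since the generators pairwise commute, every element of G commutes with every other, so G is abelian.

Answer: Yes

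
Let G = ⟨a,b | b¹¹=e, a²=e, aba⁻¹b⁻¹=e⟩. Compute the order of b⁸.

Compute successive powers until reaching e:
  (b⁸)¹ = b⁸, (b⁸)² = b⁵, (b⁸)³ = b², (b⁸)⁴ = b¹⁰, (b⁸)⁵ = b⁷, (b⁸)⁶ = b⁴, (b⁸)⁷ = b, (b⁸)⁸ = b⁹, (b⁸)⁹ = b⁶, (b⁸)¹⁰ = b³, (b⁸)¹¹ = e.
The smallest positive k with (b⁸)ᵏ = e is 11.

Answer: 11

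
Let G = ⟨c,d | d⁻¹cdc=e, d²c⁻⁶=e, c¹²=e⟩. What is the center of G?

An element z ∈ Z(G) iff z commutes with every generator.
For example c⁶ is central: (c⁶)·c = c⁷ = c·(c⁶); (c⁶)·d = d⁻¹ = d·(c⁶).
Whereas c ∉ Z(G) since c·d = cd ≠ c⁵d⁻¹ = d·c.
Checking each of the 24 elements this way gives Z(G) = {e, c⁶}, of order 2.

Answer: {e, c⁶}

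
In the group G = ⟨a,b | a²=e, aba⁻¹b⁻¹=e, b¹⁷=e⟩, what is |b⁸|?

Compute successive powers until reaching e:
  (b⁸)¹ = b⁸, (b⁸)² = b¹⁶, (b⁸)³ = b⁷, (b⁸)⁴ = b¹⁵, (b⁸)⁵ = b⁶, (b⁸)⁶ = b¹⁴, (b⁸)⁷ = b⁵, (b⁸)⁸ = b¹³, (b⁸)⁹ = b⁴, (b⁸)¹⁰ = b¹², (b⁸)¹¹ = b³, (b⁸)¹² = b¹¹, (b⁸)¹³ = b², (b⁸)¹⁴ = b¹⁰, (b⁸)¹⁵ = b, (b⁸)¹⁶ = b⁹, (b⁸)¹⁷ = e.
The smallest positive k with (b⁸)ᵏ = e is 17.

Answer: 17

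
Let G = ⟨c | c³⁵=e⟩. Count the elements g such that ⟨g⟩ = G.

G is cyclic of order 35. An element generates G iff its order is 35, and a cyclic group of order 35 has exactly φ(35) = 24 such elements.

Answer: 24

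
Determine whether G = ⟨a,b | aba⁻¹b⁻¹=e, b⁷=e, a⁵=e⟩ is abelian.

Each pair of generators commutes: a·b = ab = b·a. Since the generators pairwise commute, every element of G commutes with every other, so G is abelian.

Answer: Yes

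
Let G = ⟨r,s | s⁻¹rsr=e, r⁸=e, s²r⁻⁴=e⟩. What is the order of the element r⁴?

Compute successive powers until reaching e:
  (r⁴)¹ = r⁴, (r⁴)² = e.
The smallest positive k with (r⁴)ᵏ = e is 2.

Answer: 2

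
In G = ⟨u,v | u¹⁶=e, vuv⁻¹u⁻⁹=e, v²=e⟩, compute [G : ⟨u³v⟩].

First find ord(u³v) by computing successive powers:
  (u³v)¹ = u³v, (u³v)² = u¹⁴, (u³v)³ = uv, (u³v)⁴ = u¹², (u³v)⁵ = u¹⁵v, (u³v)⁶ = u¹⁰, (u³v)⁷ = u¹³v, (u³v)⁸ = u⁸, (u³v)⁹ = u¹¹v, (u³v)¹⁰ = u⁶, (u³v)¹¹ = u⁹v, (u³v)¹² = u⁴, (u³v)¹³ = u⁷v, (u³v)¹⁴ = u², (u³v)¹⁵ = u⁵v, (u³v)¹⁶ = e.
So |⟨u³v⟩| = ord(u³v) = 16. With |G| = 32, by Lagrange [G : ⟨u³v⟩] = 32/16 = 2.

Answer: 2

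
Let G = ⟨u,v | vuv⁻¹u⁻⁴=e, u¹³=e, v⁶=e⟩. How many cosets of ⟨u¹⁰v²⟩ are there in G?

First find ord(u¹⁰v²) by computing successive powers:
  (u¹⁰v²)¹ = u¹⁰v², (u¹⁰v²)² = uv⁴, (u¹⁰v²)³ = e.
So |⟨u¹⁰v²⟩| = ord(u¹⁰v²) = 3. With |G| = 78, by Lagrange [G : ⟨u¹⁰v²⟩] = 78/3 = 26.

Answer: 26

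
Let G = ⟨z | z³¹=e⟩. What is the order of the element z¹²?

Compute successive powers until reaching e:
  (z¹²)¹ = z¹², (z¹²)² = z²⁴, (z¹²)³ = z⁵, (z¹²)⁴ = z¹⁷, (z¹²)⁵ = z²⁹, (z¹²)⁶ = z¹⁰, (z¹²)⁷ = z²², (z¹²)⁸ = z³, (z¹²)⁹ = z¹⁵, (z¹²)¹⁰ = z²⁷, (z¹²)¹¹ = z⁸, (z¹²)¹² = z²⁰, (z¹²)¹³ = z, (z¹²)¹⁴ = z¹³, (z¹²)¹⁵ = z²⁵, (z¹²)¹⁶ = z⁶, (z¹²)¹⁷ = z¹⁸, (z¹²)¹⁸ = z³⁰, (z¹²)¹⁹ = z¹¹, (z¹²)²⁰ = z²³, (z¹²)²¹ = z⁴, (z¹²)²² = z¹⁶, (z¹²)²³ = z²⁸, (z¹²)²⁴ = z⁹, (z¹²)²⁵ = z²¹, (z¹²)²⁶ = z², (z¹²)²⁷ = z¹⁴, (z¹²)²⁸ = z²⁶, (z¹²)²⁹ = z⁷, (z¹²)³⁰ = z¹⁹, (z¹²)³¹ = e.
The smallest positive k with (z¹²)ᵏ = e is 31.

Answer: 31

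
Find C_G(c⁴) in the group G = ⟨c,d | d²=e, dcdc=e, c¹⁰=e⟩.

⟨c⁴⟩ ⊆ C_G(c⁴) since powers of c⁴ commute with c⁴; so |C_G(c⁴)| ≥ |⟨c⁴⟩| = 5.
By orbit–stabilizer, |C_G(c⁴)| = |G| / |conj. class of c⁴| = 20 / 2 = 10.
The 10 elements commuting with c⁴ are {e, c, c², c³, c⁴, c⁵, c⁶, c⁷, c⁸, c⁹}.

Answer: {e, c, c², c³, c⁴, c⁵, c⁶, c⁷, c⁸, c⁹}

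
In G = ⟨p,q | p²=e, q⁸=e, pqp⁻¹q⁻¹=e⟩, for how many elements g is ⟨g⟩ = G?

⟨g⟩ = G would require ord(g) = |G| = 16, but the maximum element order in G is 8 < 16. So G is not cyclic and no single element generates it: the count is 0.

Answer: 0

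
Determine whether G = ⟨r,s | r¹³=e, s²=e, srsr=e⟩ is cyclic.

Every cyclic group is abelian. But r·s = rs while s·r = r¹²s, so r·s ≠ s·r and G is not abelian. Hence G is not cyclic.

Answer: No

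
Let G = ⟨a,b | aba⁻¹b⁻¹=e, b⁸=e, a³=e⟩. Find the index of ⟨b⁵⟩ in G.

First find ord(b⁵) by computing successive powers:
  (b⁵)¹ = b⁵, (b⁵)² = b², (b⁵)³ = b⁷, (b⁵)⁴ = b⁴, (b⁵)⁵ = b, (b⁵)⁶ = b⁶, (b⁵)⁷ = b³, (b⁵)⁸ = e.
So |⟨b⁵⟩| = ord(b⁵) = 8. With |G| = 24, by Lagrange [G : ⟨b⁵⟩] = 24/8 = 3.

Answer: 3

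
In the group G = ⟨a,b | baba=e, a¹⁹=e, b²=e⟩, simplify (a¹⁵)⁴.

Compute successive powers of (a¹⁵), reducing at each step:
  (a¹⁵)²: (a¹⁵) · a¹⁵ = a¹¹
  (a¹⁵)³: (a¹¹) · a¹⁵ = a⁷
  (a¹⁵)⁴: (a⁷) · a¹⁵ = a³

Answer: a³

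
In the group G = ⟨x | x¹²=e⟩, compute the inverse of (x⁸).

The order of (x⁸) is 3 (smallest k with (x⁸)ᵏ = e), so (x⁸)⁻¹ = (x⁸)² = x⁴.
Check: (x⁸) · (x⁴) → (x⁸) · x⁴ = e, giving e as required.

Answer: x⁴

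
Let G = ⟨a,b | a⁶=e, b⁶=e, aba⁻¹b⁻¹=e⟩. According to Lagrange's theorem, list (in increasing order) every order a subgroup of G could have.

|G| = 36 = 2² · 3². By Lagrange's theorem the order of any subgroup divides 36; the divisors of 36 are 1, 2, 3, 4, 6, 9, 12, 18, 36.

Answer: 1, 2, 3, 4, 6, 9, 12, 18, 36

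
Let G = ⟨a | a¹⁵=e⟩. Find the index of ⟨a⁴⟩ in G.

First find ord(a⁴) by computing successive powers:
  (a⁴)¹ = a⁴, (a⁴)² = a⁸, (a⁴)³ = a¹², (a⁴)⁴ = a, (a⁴)⁵ = a⁵, (a⁴)⁶ = a⁹, (a⁴)⁷ = a¹³, (a⁴)⁸ = a², (a⁴)⁹ = a⁶, (a⁴)¹⁰ = a¹⁰, (a⁴)¹¹ = a¹⁴, (a⁴)¹² = a³, (a⁴)¹³ = a⁷, (a⁴)¹⁴ = a¹¹, (a⁴)¹⁵ = e.
So |⟨a⁴⟩| = ord(a⁴) = 15. With |G| = 15, by Lagrange [G : ⟨a⁴⟩] = 15/15 = 1.

Answer: 1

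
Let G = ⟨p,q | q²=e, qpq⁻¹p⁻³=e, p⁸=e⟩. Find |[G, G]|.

G' = [G, G] is generated by all commutators. The generator-pair commutators are: [p, q] = p⁶.
The subgroup they normally generate is {e, p², p⁴, p⁶}, of order 4.
Check: |G/G'| = 16/4 = 4 is the order of the abelianisation.

Answer: 4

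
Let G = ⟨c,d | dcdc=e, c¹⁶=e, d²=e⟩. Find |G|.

Enumerate words in the generators, reducing via the relations: the distinct elements are
  {c, d, e, cd, c², c³, c⁴, c⁵, c⁶, c⁷, c⁸, c⁹, c²d, c³d, c¹², c¹³, c¹¹, c¹⁰, c¹⁴, c¹⁵, c⁴d, c⁵d, c⁶d, c⁷d, c⁸d, c⁹d, c¹²d, c¹³d, c¹¹d, c¹⁰d, c¹⁴d, c¹⁵d}.
No further products give new elements, so |G| = 32.

Answer: 32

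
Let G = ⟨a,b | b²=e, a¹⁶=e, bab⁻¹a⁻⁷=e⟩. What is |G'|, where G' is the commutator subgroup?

G' = [G, G] is generated by all commutators. The generator-pair commutators are: [a, b] = a¹⁰.
The subgroup they normally generate is {e, a², a⁴, a⁶, a⁸, a¹⁰, a¹², a¹⁴}, of order 8.
Check: |G/G'| = 32/8 = 4 is the order of the abelianisation.

Answer: 8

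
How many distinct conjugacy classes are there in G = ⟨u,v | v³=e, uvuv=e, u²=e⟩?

The conjugacy classes (representative and size) are:
  [e] (size 1), [uv²] (size 3), [v²] (size 2).
Class equation: 1 + 3 + 2 = 6 = |G|. So G has 3 conjugacy classes.

Answer: 3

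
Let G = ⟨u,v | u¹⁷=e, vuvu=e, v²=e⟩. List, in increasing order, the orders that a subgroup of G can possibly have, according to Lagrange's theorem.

|G| = 34 = 2 · 17. By Lagrange's theorem the order of any subgroup divides 34; the divisors of 34 are 1, 2, 17, 34.

Answer: 1, 2, 17, 34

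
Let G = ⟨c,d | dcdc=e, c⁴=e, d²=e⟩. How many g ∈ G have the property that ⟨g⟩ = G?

⟨g⟩ = G would require ord(g) = |G| = 8, but the maximum element order in G is 4 < 8. So G is not cyclic and no single element generates it: the count is 0.

Answer: 0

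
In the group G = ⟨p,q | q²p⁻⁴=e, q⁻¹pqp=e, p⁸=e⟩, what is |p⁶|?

Compute successive powers until reaching e:
  (p⁶)¹ = p⁶, (p⁶)² = p⁴, (p⁶)³ = p², (p⁶)⁴ = e.
The smallest positive k with (p⁶)ᵏ = e is 4.

Answer: 4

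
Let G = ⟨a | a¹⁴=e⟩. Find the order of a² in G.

Compute successive powers until reaching e:
  (a²)¹ = a², (a²)² = a⁴, (a²)³ = a⁶, (a²)⁴ = a⁸, (a²)⁵ = a¹⁰, (a²)⁶ = a¹², (a²)⁷ = e.
The smallest positive k with (a²)ᵏ = e is 7.

Answer: 7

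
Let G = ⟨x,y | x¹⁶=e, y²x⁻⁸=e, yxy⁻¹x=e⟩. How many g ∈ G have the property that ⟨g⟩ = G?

⟨g⟩ = G would require ord(g) = |G| = 32, but the maximum element order in G is 16 < 32. So G is not cyclic and no single element generates it: the count is 0.

Answer: 0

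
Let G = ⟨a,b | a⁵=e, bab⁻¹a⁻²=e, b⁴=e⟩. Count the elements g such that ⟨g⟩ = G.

⟨g⟩ = G would require ord(g) = |G| = 20, but the maximum element order in G is 5 < 20. So G is not cyclic and no single element generates it: the count is 0.

Answer: 0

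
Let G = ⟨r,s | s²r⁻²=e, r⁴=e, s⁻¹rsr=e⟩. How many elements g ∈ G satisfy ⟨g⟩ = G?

⟨g⟩ = G would require ord(g) = |G| = 8, but the maximum element order in G is 4 < 8. So G is not cyclic and no single element generates it: the count is 0.

Answer: 0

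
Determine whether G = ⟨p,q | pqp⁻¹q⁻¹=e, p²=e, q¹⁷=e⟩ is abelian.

Each pair of generators commutes: p·q = pq = q·p. Since the generators pairwise commute, every element of G commutes with every other, so G is abelian.

Answer: Yes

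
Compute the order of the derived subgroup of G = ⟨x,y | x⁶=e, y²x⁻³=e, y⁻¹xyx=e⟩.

G' = [G, G] is generated by all commutators. The generator-pair commutators are: [x, y] = x².
The subgroup they normally generate is {e, x², x⁴}, of order 3.
Check: |G/G'| = 12/3 = 4 is the order of the abelianisation.

Answer: 3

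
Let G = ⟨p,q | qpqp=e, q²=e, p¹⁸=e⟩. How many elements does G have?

Enumerate words in the generators, reducing via the relations: the distinct elements are
  {e, p, q, pq, p², p³, p⁴, p⁵, p⁶, p⁷, p⁸, p⁹, p²q, p³q, p¹², p¹³, p¹¹, p¹⁰, p¹⁴, p¹⁵, p¹⁶, p¹⁷, p⁴q, p⁵q, p⁶q, p⁷q, p⁸q, p⁹q, p¹²q, p¹³q, p¹¹q, p¹⁰q, p¹⁴q, p¹⁵q, p¹⁶q, p¹⁷q}.
No further products give new elements, so |G| = 36.

Answer: 36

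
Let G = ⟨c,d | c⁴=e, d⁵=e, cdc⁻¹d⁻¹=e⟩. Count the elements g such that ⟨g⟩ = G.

G is cyclic of order 20. An element generates G iff its order is 20, and a cyclic group of order 20 has exactly φ(20) = 8 such elements.

Answer: 8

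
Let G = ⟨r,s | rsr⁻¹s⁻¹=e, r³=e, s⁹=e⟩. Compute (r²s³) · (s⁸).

Compute (r²s³) · (s⁸) by multiplying left to right and reducing via the relations at each step:
  (r²s³) · s⁸ = r²s²

Answer: r²s²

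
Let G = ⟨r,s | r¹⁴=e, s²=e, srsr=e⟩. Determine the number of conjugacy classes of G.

The conjugacy classes (representative and size) are:
  [e] (size 1), [r¹³] (size 2), [r²] (size 2), [r³] (size 2), [r¹⁰] (size 2), [r⁵] (size 2), [r⁸] (size 2), [r⁷] (size 1), [r⁶s] (size 7), [r⁹s] (size 7).
Class equation: 1 + 2 + 2 + 2 + 2 + 2 + 2 + 1 + 7 + 7 = 28 = |G|. So G has 10 conjugacy classes.

Answer: 10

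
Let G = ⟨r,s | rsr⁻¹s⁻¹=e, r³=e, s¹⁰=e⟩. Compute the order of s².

Compute successive powers until reaching e:
  (s²)¹ = s², (s²)² = s⁴, (s²)³ = s⁶, (s²)⁴ = s⁸, (s²)⁵ = e.
The smallest positive k with (s²)ᵏ = e is 5.

Answer: 5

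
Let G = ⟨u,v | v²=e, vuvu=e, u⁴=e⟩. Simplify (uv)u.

Compute (uv) · u by multiplying left to right and reducing via the relations at each step:
  (uv) · u = v

Answer: v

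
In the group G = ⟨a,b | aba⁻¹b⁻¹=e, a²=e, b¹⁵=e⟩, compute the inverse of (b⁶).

The order of (b⁶) is 5 (smallest k with (b⁶)ᵏ = e), so (b⁶)⁻¹ = (b⁶)⁴ = b⁹.
Check: (b⁶) · (b⁹) → (b⁶) · b⁹ = e, giving e as required.

Answer: b⁹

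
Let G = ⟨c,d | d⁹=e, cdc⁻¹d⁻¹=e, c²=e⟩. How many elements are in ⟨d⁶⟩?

|⟨d⁶⟩| equals the order of d⁶. Compute successive powers until reaching e:
  (d⁶)¹ = d⁶, (d⁶)² = d³, (d⁶)³ = e.
The smallest positive k with (d⁶)ᵏ = e is 3, so |⟨d⁶⟩| = 3.

Answer: 3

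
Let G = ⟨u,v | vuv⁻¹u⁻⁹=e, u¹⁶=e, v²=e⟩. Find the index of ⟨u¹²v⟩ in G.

First find ord(u¹²v) by computing successive powers:
  (u¹²v)¹ = u¹²v, (u¹²v)² = u⁸, (u¹²v)³ = u⁴v, (u¹²v)⁴ = e.
So |⟨u¹²v⟩| = ord(u¹²v) = 4. With |G| = 32, by Lagrange [G : ⟨u¹²v⟩] = 32/4 = 8.

Answer: 8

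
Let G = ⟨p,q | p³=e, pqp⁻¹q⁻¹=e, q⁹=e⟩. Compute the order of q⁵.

Compute successive powers until reaching e:
  (q⁵)¹ = q⁵, (q⁵)² = q, (q⁵)³ = q⁶, (q⁵)⁴ = q², (q⁵)⁵ = q⁷, (q⁵)⁶ = q³, (q⁵)⁷ = q⁸, (q⁵)⁸ = q⁴, (q⁵)⁹ = e.
The smallest positive k with (q⁵)ᵏ = e is 9.

Answer: 9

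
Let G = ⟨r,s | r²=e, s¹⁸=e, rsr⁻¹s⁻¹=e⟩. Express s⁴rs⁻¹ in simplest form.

Multiply left to right, reducing at each step:
  (s⁴) · r = rs⁴
  (rs⁴) · s⁻¹ = rs³

Answer: rs³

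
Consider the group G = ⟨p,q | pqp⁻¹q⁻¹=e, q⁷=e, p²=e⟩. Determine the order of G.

Enumerate words in the generators, reducing via the relations: the distinct elements are
  {e, p, q, pq, q², q³, q⁴, q⁵, q⁶, pq², pq³, pq⁴, pq⁵, pq⁶}.
No further products give new elements, so |G| = 14.

Answer: 14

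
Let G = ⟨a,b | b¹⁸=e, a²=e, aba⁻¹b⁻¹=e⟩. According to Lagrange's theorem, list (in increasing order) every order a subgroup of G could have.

|G| = 36 = 2² · 3². By Lagrange's theorem the order of any subgroup divides 36; the divisors of 36 are 1, 2, 3, 4, 6, 9, 12, 18, 36.

Answer: 1, 2, 3, 4, 6, 9, 12, 18, 36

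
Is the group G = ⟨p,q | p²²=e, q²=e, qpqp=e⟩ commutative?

p·q = pq but q·p = p²¹q, so p·q ≠ q·p and G is not abelian.

Answer: No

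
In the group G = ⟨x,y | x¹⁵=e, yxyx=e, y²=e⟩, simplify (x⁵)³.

Compute successive powers of (x⁵), reducing at each step:
  (x⁵)²: (x⁵) · x⁵ = x¹⁰
  (x⁵)³: (x¹⁰) · x⁵ = e

Answer: e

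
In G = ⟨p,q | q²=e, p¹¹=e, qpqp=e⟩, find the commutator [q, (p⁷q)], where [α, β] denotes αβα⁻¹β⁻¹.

[q, (p⁷q)] = q·(p⁷q)·q⁻¹·(p⁷q)⁻¹.
  q · (p⁷q) = p⁴
  (p⁴) · q = p⁴q
  (p⁴q) · (p⁷q) = p⁸

Answer: p⁸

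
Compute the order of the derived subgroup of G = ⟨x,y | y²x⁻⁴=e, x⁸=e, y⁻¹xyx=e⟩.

G' = [G, G] is generated by all commutators. The generator-pair commutators are: [x, y] = x².
The subgroup they normally generate is {e, x², x⁴, x⁶}, of order 4.
Check: |G/G'| = 16/4 = 4 is the order of the abelianisation.

Answer: 4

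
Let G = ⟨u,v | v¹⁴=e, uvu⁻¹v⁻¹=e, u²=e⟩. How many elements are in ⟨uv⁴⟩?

|⟨uv⁴⟩| equals the order of uv⁴. Compute successive powers until reaching e:
  (uv⁴)¹ = uv⁴, (uv⁴)² = v⁸, (uv⁴)³ = uv¹², (uv⁴)⁴ = v², (uv⁴)⁵ = uv⁶, (uv⁴)⁶ = v¹⁰, (uv⁴)⁷ = u, (uv⁴)⁸ = v⁴, (uv⁴)⁹ = uv⁸, (uv⁴)¹⁰ = v¹², (uv⁴)¹¹ = uv², (uv⁴)¹² = v⁶, (uv⁴)¹³ = uv¹⁰, (uv⁴)¹⁴ = e.
The smallest positive k with (uv⁴)ᵏ = e is 14, so |⟨uv⁴⟩| = 14.

Answer: 14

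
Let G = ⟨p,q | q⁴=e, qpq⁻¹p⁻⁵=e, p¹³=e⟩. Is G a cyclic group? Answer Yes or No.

Every cyclic group is abelian. But p·q = pq while q·p = p⁵q, so p·q ≠ q·p and G is not abelian. Hence G is not cyclic.

Answer: No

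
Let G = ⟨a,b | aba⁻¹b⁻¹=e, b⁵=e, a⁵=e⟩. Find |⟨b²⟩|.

|⟨b²⟩| equals the order of b². Compute successive powers until reaching e:
  (b²)¹ = b², (b²)² = b⁴, (b²)³ = b, (b²)⁴ = b³, (b²)⁵ = e.
The smallest positive k with (b²)ᵏ = e is 5, so |⟨b²⟩| = 5.

Answer: 5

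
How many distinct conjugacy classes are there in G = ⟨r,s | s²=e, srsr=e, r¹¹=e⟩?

The conjugacy classes (representative and size) are:
  [e] (size 1), [r¹⁰] (size 2), [r²] (size 2), [r³] (size 2), [r⁷] (size 2), [r⁶] (size 2), [r²s] (size 11).
Class equation: 1 + 2 + 2 + 2 + 2 + 2 + 11 = 22 = |G|. So G has 7 conjugacy classes.

Answer: 7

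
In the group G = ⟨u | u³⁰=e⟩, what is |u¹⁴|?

Compute successive powers until reaching e:
  (u¹⁴)¹ = u¹⁴, (u¹⁴)² = u²⁸, (u¹⁴)³ = u¹², (u¹⁴)⁴ = u²⁶, (u¹⁴)⁵ = u¹⁰, (u¹⁴)⁶ = u²⁴, (u¹⁴)⁷ = u⁸, (u¹⁴)⁸ = u²², (u¹⁴)⁹ = u⁶, (u¹⁴)¹⁰ = u²⁰, (u¹⁴)¹¹ = u⁴, (u¹⁴)¹² = u¹⁸, (u¹⁴)¹³ = u², (u¹⁴)¹⁴ = u¹⁶, (u¹⁴)¹⁵ = e.
The smallest positive k with (u¹⁴)ᵏ = e is 15.

Answer: 15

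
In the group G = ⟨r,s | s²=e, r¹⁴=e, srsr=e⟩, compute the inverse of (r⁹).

The order of (r⁹) is 14 (smallest k with (r⁹)ᵏ = e), so (r⁹)⁻¹ = (r⁹)¹³ = r⁵.
Check: (r⁹) · (r⁵) → (r⁹) · r⁵ = e, giving e as required.

Answer: r⁵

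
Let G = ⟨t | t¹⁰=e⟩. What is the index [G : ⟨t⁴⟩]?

First find ord(t⁴) by computing successive powers:
  (t⁴)¹ = t⁴, (t⁴)² = t⁸, (t⁴)³ = t², (t⁴)⁴ = t⁶, (t⁴)⁵ = e.
So |⟨t⁴⟩| = ord(t⁴) = 5. With |G| = 10, by Lagrange [G : ⟨t⁴⟩] = 10/5 = 2.

Answer: 2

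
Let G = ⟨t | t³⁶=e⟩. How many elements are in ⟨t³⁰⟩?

|⟨t³⁰⟩| equals the order of t³⁰. Compute successive powers until reaching e:
  (t³⁰)¹ = t³⁰, (t³⁰)² = t²⁴, (t³⁰)³ = t¹⁸, (t³⁰)⁴ = t¹², (t³⁰)⁵ = t⁶, (t³⁰)⁶ = e.
The smallest positive k with (t³⁰)ᵏ = e is 6, so |⟨t³⁰⟩| = 6.

Answer: 6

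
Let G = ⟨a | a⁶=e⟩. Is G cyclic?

|G| = 6. The element a has order 6 (its powers give 6 distinct elements), so ⟨a⟩ = G and G is cyclic.

Answer: Yes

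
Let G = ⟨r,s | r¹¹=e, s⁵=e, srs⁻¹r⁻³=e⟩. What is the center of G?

An element z ∈ Z(G) iff z commutes with every generator.
For example e is central: e·r = r = r·e; e·s = s = s·e.
Whereas r ∉ Z(G) since r·s = rs ≠ r³s = s·r.
Checking each of the 55 elements this way gives Z(G) = {e}, of order 1.

Answer: {e}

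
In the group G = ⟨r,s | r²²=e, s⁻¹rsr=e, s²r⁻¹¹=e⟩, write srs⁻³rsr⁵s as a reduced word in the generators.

Multiply left to right, reducing at each step:
  s · r = r¹⁰s⁻¹
  (r¹⁰s⁻¹) · s⁻³ = r¹⁰
  (r¹⁰) · r = r¹¹
  (r¹¹) · s = s⁻¹
  (s⁻¹) · r⁵ = r⁶s
  (r⁶s) · s = r¹⁷

Answer: r¹⁷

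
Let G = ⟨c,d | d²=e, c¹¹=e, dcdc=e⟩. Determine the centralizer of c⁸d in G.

⟨c⁸d⟩ ⊆ C_G(c⁸d) since powers of c⁸d commute with c⁸d; so |C_G(c⁸d)| ≥ |⟨c⁸d⟩| = 2.
By orbit–stabilizer, |C_G(c⁸d)| = |G| / |conj. class of c⁸d| = 22 / 11 = 2.
The 2 elements commuting with c⁸d are {e, c⁸d}.

Answer: {e, c⁸d}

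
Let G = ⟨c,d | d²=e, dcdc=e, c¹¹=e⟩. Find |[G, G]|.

G' = [G, G] is generated by all commutators. The generator-pair commutators are: [c, d] = c².
The subgroup they normally generate is {e, c, c², c³, c⁴, c⁵, c⁶, c⁷, c⁸, c⁹, c¹⁰}, of order 11.
Check: |G/G'| = 22/11 = 2 is the order of the abelianisation.

Answer: 11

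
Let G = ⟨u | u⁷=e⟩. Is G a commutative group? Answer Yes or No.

G has a single generator, so G is cyclic and hence abelian.

Answer: Yes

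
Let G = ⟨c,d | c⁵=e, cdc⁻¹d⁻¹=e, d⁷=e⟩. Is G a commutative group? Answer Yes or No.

Each pair of generators commutes: c·d = cd = d·c. Since the generators pairwise commute, every element of G commutes with every other, so G is abelian.

Answer: Yes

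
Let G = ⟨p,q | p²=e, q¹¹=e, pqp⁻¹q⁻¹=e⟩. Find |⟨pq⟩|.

|⟨pq⟩| equals the order of pq. Compute successive powers until reaching e:
  (pq)¹ = pq, (pq)² = q², (pq)³ = pq³, (pq)⁴ = q⁴, (pq)⁵ = pq⁵, (pq)⁶ = q⁶, (pq)⁷ = pq⁷, (pq)⁸ = q⁸, (pq)⁹ = pq⁹, (pq)¹⁰ = q¹⁰, (pq)¹¹ = p, (pq)¹² = q, (pq)¹³ = pq², (pq)¹⁴ = q³, (pq)¹⁵ = pq⁴, (pq)¹⁶ = q⁵, (pq)¹⁷ = pq⁶, (pq)¹⁸ = q⁷, (pq)¹⁹ = pq⁸, (pq)²⁰ = q⁹, (pq)²¹ = pq¹⁰, (pq)²² = e.
The smallest positive k with (pq)ᵏ = e is 22, so |⟨pq⟩| = 22.

Answer: 22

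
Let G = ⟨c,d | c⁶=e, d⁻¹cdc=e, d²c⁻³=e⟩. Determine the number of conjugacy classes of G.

The conjugacy classes (representative and size) are:
  [e] (size 1), [c] (size 2), [c²] (size 2), [c³] (size 1), [cd⁻¹] (size 3), [c²d⁻¹] (size 3).
Class equation: 1 + 2 + 2 + 1 + 3 + 3 = 12 = |G|. So G has 6 conjugacy classes.

Answer: 6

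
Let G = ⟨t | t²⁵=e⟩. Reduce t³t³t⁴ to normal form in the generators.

Multiply left to right, reducing at each step:
  (t³) · t³ = t⁶
  (t⁶) · t⁴ = t¹⁰

Answer: t¹⁰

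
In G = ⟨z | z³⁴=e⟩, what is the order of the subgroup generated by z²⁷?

|⟨z²⁷⟩| equals the order of z²⁷. Compute successive powers until reaching e:
  (z²⁷)¹ = z²⁷, (z²⁷)² = z²⁰, (z²⁷)³ = z¹³, (z²⁷)⁴ = z⁶, (z²⁷)⁵ = z³³, (z²⁷)⁶ = z²⁶, (z²⁷)⁷ = z¹⁹, (z²⁷)⁸ = z¹², (z²⁷)⁹ = z⁵, (z²⁷)¹⁰ = z³², (z²⁷)¹¹ = z²⁵, (z²⁷)¹² = z¹⁸, (z²⁷)¹³ = z¹¹, (z²⁷)¹⁴ = z⁴, (z²⁷)¹⁵ = z³¹, (z²⁷)¹⁶ = z²⁴, (z²⁷)¹⁷ = z¹⁷, (z²⁷)¹⁸ = z¹⁰, (z²⁷)¹⁹ = z³, (z²⁷)²⁰ = z³⁰, (z²⁷)²¹ = z²³, (z²⁷)²² = z¹⁶, (z²⁷)²³ = z⁹, (z²⁷)²⁴ = z², (z²⁷)²⁵ = z²⁹, (z²⁷)²⁶ = z²², (z²⁷)²⁷ = z¹⁵, (z²⁷)²⁸ = z⁸, (z²⁷)²⁹ = z, (z²⁷)³⁰ = z²⁸, (z²⁷)³¹ = z²¹, (z²⁷)³² = z¹⁴, (z²⁷)³³ = z⁷, (z²⁷)³⁴ = e.
The smallest positive k with (z²⁷)ᵏ = e is 34, so |⟨z²⁷⟩| = 34.

Answer: 34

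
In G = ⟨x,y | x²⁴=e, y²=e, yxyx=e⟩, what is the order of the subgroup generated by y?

|⟨y⟩| equals the order of y. Compute successive powers until reaching e:
  y¹ = y, y² = e.
The smallest positive k with yᵏ = e is 2, so |⟨y⟩| = 2.

Answer: 2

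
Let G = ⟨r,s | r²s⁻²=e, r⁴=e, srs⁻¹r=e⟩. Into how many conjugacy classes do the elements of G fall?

The conjugacy classes (representative and size) are:
  [e] (size 1), [r³] (size 2), [r²] (size 1), [s⁻¹] (size 2), [rs] (size 2).
Class equation: 1 + 2 + 1 + 2 + 2 = 8 = |G|. So G has 5 conjugacy classes.

Answer: 5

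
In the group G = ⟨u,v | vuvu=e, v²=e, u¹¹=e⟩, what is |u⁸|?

Compute successive powers until reaching e:
  (u⁸)¹ = u⁸, (u⁸)² = u⁵, (u⁸)³ = u², (u⁸)⁴ = u¹⁰, (u⁸)⁵ = u⁷, (u⁸)⁶ = u⁴, (u⁸)⁷ = u, (u⁸)⁸ = u⁹, (u⁸)⁹ = u⁶, (u⁸)¹⁰ = u³, (u⁸)¹¹ = e.
The smallest positive k with (u⁸)ᵏ = e is 11.

Answer: 11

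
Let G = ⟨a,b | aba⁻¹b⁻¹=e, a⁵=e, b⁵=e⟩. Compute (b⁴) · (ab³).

Compute (b⁴) · (ab³) by multiplying left to right and reducing via the relations at each step:
  (b⁴) · a = ab⁴
  (ab⁴) · b³ = ab²

Answer: ab²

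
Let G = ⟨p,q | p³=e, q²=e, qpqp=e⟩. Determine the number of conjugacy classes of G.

The conjugacy classes (representative and size) are:
  [e] (size 1), [p] (size 2), [pq] (size 3).
Class equation: 1 + 2 + 3 = 6 = |G|. So G has 3 conjugacy classes.

Answer: 3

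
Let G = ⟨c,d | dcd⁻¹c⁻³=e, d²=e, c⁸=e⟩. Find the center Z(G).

An element z ∈ Z(G) iff z commutes with every generator.
For example c⁴ is central: (c⁴)·c = c⁵ = c·(c⁴); (c⁴)·d = c⁴d = d·(c⁴).
Whereas c ∉ Z(G) since c·d = cd ≠ c³d = d·c.
Checking each of the 16 elements this way gives Z(G) = {e, c⁴}, of order 2.

Answer: {e, c⁴}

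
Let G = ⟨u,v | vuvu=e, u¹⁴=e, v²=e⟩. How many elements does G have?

Enumerate words in the generators, reducing via the relations: the distinct elements are
  {e, u, v, uv, u², u³, u⁴, u⁵, u⁶, u⁷, u⁸, u⁹, u²v, u³v, u¹², u¹³, u¹¹, u¹⁰, u⁴v, u⁵v, u⁶v, u⁷v, u⁸v, u⁹v, u¹²v, u¹³v, u¹¹v, u¹⁰v}.
No further products give new elements, so |G| = 28.

Answer: 28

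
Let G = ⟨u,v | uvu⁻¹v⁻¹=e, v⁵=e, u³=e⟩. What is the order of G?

Enumerate words in the generators, reducing via the relations: the distinct elements are
  {e, u, v, uv, u², v², v³, v⁴, uv², uv³, uv⁴, u²v, u²v², u²v³, u²v⁴}.
No further products give new elements, so |G| = 15.

Answer: 15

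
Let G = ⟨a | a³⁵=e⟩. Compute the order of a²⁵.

Compute successive powers until reaching e:
  (a²⁵)¹ = a²⁵, (a²⁵)² = a¹⁵, (a²⁵)³ = a⁵, (a²⁵)⁴ = a³⁰, (a²⁵)⁵ = a²⁰, (a²⁵)⁶ = a¹⁰, (a²⁵)⁷ = e.
The smallest positive k with (a²⁵)ᵏ = e is 7.

Answer: 7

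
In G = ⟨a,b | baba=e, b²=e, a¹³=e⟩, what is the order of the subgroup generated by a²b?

|⟨a²b⟩| equals the order of a²b. Compute successive powers until reaching e:
  (a²b)¹ = a²b, (a²b)² = e.
The smallest positive k with (a²b)ᵏ = e is 2, so |⟨a²b⟩| = 2.

Answer: 2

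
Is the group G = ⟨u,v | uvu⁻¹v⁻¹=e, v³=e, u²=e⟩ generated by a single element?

|G| = 6. The element uv has order 6 (its powers give 6 distinct elements), so ⟨uv⟩ = G and G is cyclic.

Answer: Yes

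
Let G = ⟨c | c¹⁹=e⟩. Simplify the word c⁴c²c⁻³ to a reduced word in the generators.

Multiply left to right, reducing at each step:
  (c⁴) · c² = c⁶
  (c⁶) · c⁻³ = c³

Answer: c³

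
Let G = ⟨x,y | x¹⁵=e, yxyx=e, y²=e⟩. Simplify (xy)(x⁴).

Compute (xy) · (x⁴) by multiplying left to right and reducing via the relations at each step:
  (xy) · x⁴ = x¹²y

Answer: x¹²y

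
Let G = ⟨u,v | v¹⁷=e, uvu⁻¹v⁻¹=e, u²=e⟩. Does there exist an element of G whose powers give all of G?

|G| = 34. The element uv has order 34 (its powers give 34 distinct elements), so ⟨uv⟩ = G and G is cyclic.

Answer: Yes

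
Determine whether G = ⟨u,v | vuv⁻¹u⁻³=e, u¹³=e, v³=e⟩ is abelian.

u·v = uv but v·u = u³v, so u·v ≠ v·u and G is not abelian.

Answer: No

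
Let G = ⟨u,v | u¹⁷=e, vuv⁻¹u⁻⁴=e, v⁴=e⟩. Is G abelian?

u·v = uv but v·u = u⁴v, so u·v ≠ v·u and G is not abelian.

Answer: No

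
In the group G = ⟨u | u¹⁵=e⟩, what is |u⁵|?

Compute successive powers until reaching e:
  (u⁵)¹ = u⁵, (u⁵)² = u¹⁰, (u⁵)³ = e.
The smallest positive k with (u⁵)ᵏ = e is 3.

Answer: 3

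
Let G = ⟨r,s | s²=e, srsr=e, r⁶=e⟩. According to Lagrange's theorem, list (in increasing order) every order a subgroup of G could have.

|G| = 12 = 2² · 3. By Lagrange's theorem the order of any subgroup divides 12; the divisors of 12 are 1, 2, 3, 4, 6, 12.

Answer: 1, 2, 3, 4, 6, 12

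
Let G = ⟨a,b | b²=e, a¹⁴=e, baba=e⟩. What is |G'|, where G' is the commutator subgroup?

G' = [G, G] is generated by all commutators. The generator-pair commutators are: [a, b] = a².
The subgroup they normally generate is {e, a², a⁴, a⁶, a⁸, a¹⁰, a¹²}, of order 7.
Check: |G/G'| = 28/7 = 4 is the order of the abelianisation.

Answer: 7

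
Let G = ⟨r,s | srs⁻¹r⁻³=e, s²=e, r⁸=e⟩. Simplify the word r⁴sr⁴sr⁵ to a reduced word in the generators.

Multiply left to right, reducing at each step:
  (r⁴) · s = r⁴s
  (r⁴s) · r⁴ = s
  s · s = e
  e · r⁵ = r⁵

Answer: r⁵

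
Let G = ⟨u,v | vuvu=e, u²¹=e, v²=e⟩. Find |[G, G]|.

G' = [G, G] is generated by all commutators. The generator-pair commutators are: [u, v] = u².
The subgroup they normally generate is {e, u, u², u³, u⁴, u⁵, u⁶, u⁷, u⁸, u⁹, u¹⁰, u¹¹, u¹², u¹³, u¹⁴, u¹⁵, u¹⁶, u¹⁷, u¹⁸, u¹⁹, u²⁰}, of order 21.
Check: |G/G'| = 42/21 = 2 is the order of the abelianisation.

Answer: 21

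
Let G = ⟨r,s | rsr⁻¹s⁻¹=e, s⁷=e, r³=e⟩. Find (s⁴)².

Compute successive powers of (s⁴), reducing at each step:
  (s⁴)²: (s⁴) · s⁴ = s

Answer: s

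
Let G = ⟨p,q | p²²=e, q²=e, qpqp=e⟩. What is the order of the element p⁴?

Compute successive powers until reaching e:
  (p⁴)¹ = p⁴, (p⁴)² = p⁸, (p⁴)³ = p¹², (p⁴)⁴ = p¹⁶, (p⁴)⁵ = p²⁰, (p⁴)⁶ = p², (p⁴)⁷ = p⁶, (p⁴)⁸ = p¹⁰, (p⁴)⁹ = p¹⁴, (p⁴)¹⁰ = p¹⁸, (p⁴)¹¹ = e.
The smallest positive k with (p⁴)ᵏ = e is 11.

Answer: 11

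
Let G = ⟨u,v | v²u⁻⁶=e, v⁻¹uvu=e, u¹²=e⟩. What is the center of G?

An element z ∈ Z(G) iff z commutes with every generator.
For example u⁶ is central: (u⁶)·u = u⁷ = u·(u⁶); (u⁶)·v = v⁻¹ = v·(u⁶).
Whereas u ∉ Z(G) since u·v = uv ≠ u⁵v⁻¹ = v·u.
Checking each of the 24 elements this way gives Z(G) = {e, u⁶}, of order 2.

Answer: {e, u⁶}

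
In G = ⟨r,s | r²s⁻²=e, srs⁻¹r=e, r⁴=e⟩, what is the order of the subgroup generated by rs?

|⟨rs⟩| equals the order of rs. Compute successive powers until reaching e:
  (rs)¹ = rs, (rs)² = r², (rs)³ = rs⁻¹, (rs)⁴ = e.
The smallest positive k with (rs)ᵏ = e is 4, so |⟨rs⟩| = 4.

Answer: 4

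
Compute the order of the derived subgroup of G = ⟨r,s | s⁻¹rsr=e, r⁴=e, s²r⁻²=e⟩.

G' = [G, G] is generated by all commutators. The generator-pair commutators are: [r, s] = r².
The subgroup they normally generate is {e, r²}, of order 2.
Check: |G/G'| = 8/2 = 4 is the order of the abelianisation.

Answer: 2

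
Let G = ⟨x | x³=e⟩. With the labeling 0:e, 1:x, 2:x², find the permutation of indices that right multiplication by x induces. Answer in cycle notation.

(0 1 2)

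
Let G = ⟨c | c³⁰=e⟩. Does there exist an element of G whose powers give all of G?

|G| = 30. The element c has order 30 (its powers give 30 distinct elements), so ⟨c⟩ = G and G is cyclic.

Answer: Yes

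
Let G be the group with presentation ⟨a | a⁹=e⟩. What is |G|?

G is generated by a single element, so G is cyclic. The relator gives a⁹ = e and no smaller power is forced to be e, so the 9 powers {a, e, a², a³, a⁴, a⁵, a⁶, a⁷, a⁸} are distinct. Hence |G| = 9.

Answer: 9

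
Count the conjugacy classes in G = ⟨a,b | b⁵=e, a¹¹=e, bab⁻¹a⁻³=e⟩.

The conjugacy classes (representative and size) are:
  [e] (size 1), [a³] (size 5), [a⁶] (size 5), [a⁷b] (size 11), [a⁹b²] (size 11), [a⁷b³] (size 11), [a⁷b⁴] (size 11).
Class equation: 1 + 5 + 5 + 11 + 11 + 11 + 11 = 55 = |G|. So G has 7 conjugacy classes.

Answer: 7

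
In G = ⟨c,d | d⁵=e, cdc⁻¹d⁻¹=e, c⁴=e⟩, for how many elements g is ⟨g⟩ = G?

G is cyclic of order 20. An element generates G iff its order is 20, and a cyclic group of order 20 has exactly φ(20) = 8 such elements.

Answer: 8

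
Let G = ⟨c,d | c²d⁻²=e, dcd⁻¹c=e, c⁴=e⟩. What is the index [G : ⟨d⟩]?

First find ord(d) by computing successive powers:
  d¹ = d, d² = c², d³ = d⁻¹, d⁴ = e.
So |⟨d⟩| = ord(d) = 4. With |G| = 8, by Lagrange [G : ⟨d⟩] = 8/4 = 2.

Answer: 2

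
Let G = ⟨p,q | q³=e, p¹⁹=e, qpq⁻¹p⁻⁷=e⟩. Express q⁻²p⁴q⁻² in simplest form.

Multiply left to right, reducing at each step:
  q · p⁴ = p⁹q
  (p⁹q) · q⁻² = p⁹q²

Answer: p⁹q²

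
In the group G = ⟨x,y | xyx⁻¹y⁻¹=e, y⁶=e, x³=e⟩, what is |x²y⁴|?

Compute successive powers until reaching e:
  (x²y⁴)¹ = x²y⁴, (x²y⁴)² = xy², (x²y⁴)³ = e.
The smallest positive k with (x²y⁴)ᵏ = e is 3.

Answer: 3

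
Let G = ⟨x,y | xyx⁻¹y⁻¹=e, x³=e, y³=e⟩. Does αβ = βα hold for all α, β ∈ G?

Each pair of generators commutes: x·y = xy = y·x. Since the generators pairwise commute, every element of G commutes with every other, so G is abelian.

Answer: Yes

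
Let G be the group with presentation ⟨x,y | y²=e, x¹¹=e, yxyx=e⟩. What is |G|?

Enumerate words in the generators, reducing via the relations: the distinct elements are
  {e, x, y, xy, x², x³, x⁴, x⁵, x⁶, x⁷, x⁸, x⁹, x²y, x³y, x¹⁰, x⁴y, x⁵y, x⁶y, x⁷y, x⁸y, x⁹y, x¹⁰y}.
No further products give new elements, so |G| = 22.

Answer: 22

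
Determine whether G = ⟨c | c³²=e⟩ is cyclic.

|G| = 32. The element c has order 32 (its powers give 32 distinct elements), so ⟨c⟩ = G and G is cyclic.

Answer: Yes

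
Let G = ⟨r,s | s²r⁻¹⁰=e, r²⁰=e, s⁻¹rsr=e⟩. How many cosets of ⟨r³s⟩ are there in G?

First find ord(r³s) by computing successive powers:
  (r³s)¹ = r³s, (r³s)² = r¹⁰, (r³s)³ = r³s⁻¹, (r³s)⁴ = e.
So |⟨r³s⟩| = ord(r³s) = 4. With |G| = 40, by Lagrange [G : ⟨r³s⟩] = 40/4 = 10.

Answer: 10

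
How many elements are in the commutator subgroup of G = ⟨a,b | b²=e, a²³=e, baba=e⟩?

G' = [G, G] is generated by all commutators. The generator-pair commutators are: [a, b] = a².
The subgroup they normally generate is {e, a, a², a³, a⁴, a⁵, a⁶, a⁷, a⁸, a⁹, a¹⁰, a¹¹, a¹², a¹³, a¹⁴, a¹⁵, a¹⁶, a¹⁷, a¹⁸, a¹⁹, a²⁰, a²¹, a²²}, of order 23.
Check: |G/G'| = 46/23 = 2 is the order of the abelianisation.

Answer: 23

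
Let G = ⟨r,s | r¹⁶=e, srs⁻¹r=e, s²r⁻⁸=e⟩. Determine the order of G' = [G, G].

G' = [G, G] is generated by all commutators. The generator-pair commutators are: [r, s] = r².
The subgroup they normally generate is {e, r², r⁴, r⁶, r⁸, r¹⁰, r¹², r¹⁴}, of order 8.
Check: |G/G'| = 32/8 = 4 is the order of the abelianisation.

Answer: 8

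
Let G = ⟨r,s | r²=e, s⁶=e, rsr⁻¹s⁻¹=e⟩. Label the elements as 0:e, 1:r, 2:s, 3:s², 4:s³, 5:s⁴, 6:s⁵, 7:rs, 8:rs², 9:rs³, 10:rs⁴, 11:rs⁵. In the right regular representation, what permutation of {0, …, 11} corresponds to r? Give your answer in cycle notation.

(0 1)(2 7)(3 8)(4 9)(5 10)(6 11)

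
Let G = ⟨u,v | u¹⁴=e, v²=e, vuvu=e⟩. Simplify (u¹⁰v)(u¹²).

Compute (u¹⁰v) · (u¹²) by multiplying left to right and reducing via the relations at each step:
  (u¹⁰v) · u¹² = u¹²v

Answer: u¹²v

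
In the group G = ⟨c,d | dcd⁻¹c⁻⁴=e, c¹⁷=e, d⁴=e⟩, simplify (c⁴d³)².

Compute successive powers of (c⁴d³), reducing at each step:
  (c⁴d³)²: (c⁴d³) · c⁴ = c⁵d³;   (c⁵d³) · d³ = c⁵d²

Answer: c⁵d²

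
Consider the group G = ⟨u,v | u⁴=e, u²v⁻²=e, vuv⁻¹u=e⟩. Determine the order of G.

Enumerate words in the generators, reducing via the relations: the distinct elements are
  {e, u, v, uv, u², u³, v⁻¹, uv⁻¹}.
No further products give new elements, so |G| = 8.

Answer: 8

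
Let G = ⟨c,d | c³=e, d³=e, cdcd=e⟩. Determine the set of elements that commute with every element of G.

An element z ∈ Z(G) iff z commutes with every generator.
For example e is central: e·c = c = c·e; e·d = d = d·e.
Whereas c ∉ Z(G) since c·d = cd ≠ c²d² = d·c.
Checking each of the 12 elements this way gives Z(G) = {e}, of order 1.

Answer: {e}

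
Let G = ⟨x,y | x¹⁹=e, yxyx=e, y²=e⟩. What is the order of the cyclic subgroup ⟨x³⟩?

|⟨x³⟩| equals the order of x³. Compute successive powers until reaching e:
  (x³)¹ = x³, (x³)² = x⁶, (x³)³ = x⁹, (x³)⁴ = x¹², (x³)⁵ = x¹⁵, (x³)⁶ = x¹⁸, (x³)⁷ = x², (x³)⁸ = x⁵, (x³)⁹ = x⁸, (x³)¹⁰ = x¹¹, (x³)¹¹ = x¹⁴, (x³)¹² = x¹⁷, (x³)¹³ = x, (x³)¹⁴ = x⁴, (x³)¹⁵ = x⁷, (x³)¹⁶ = x¹⁰, (x³)¹⁷ = x¹³, (x³)¹⁸ = x¹⁶, (x³)¹⁹ = e.
The smallest positive k with (x³)ᵏ = e is 19, so |⟨x³⟩| = 19.

Answer: 19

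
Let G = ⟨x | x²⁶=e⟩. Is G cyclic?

|G| = 26. The element x has order 26 (its powers give 26 distinct elements), so ⟨x⟩ = G and G is cyclic.

Answer: Yes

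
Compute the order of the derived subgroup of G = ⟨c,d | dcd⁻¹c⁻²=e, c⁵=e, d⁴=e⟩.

G' = [G, G] is generated by all commutators. The generator-pair commutators are: [c, d] = c⁴.
The subgroup they normally generate is {e, c, c², c³, c⁴}, of order 5.
Check: |G/G'| = 20/5 = 4 is the order of the abelianisation.

Answer: 5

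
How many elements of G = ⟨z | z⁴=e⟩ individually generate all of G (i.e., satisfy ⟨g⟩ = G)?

G is cyclic of order 4. An element generates G iff its order is 4, and a cyclic group of order 4 has exactly φ(4) = 2 such elements.

Answer: 2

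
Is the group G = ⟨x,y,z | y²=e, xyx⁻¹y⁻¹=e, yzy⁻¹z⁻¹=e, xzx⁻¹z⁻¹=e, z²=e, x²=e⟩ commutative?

Each pair of generators commutes: x·y = xy = y·x; x·z = xz = z·x; y·z = yz = z·y. Since the generators pairwise commute, every element of G commutes with every other, so G is abelian.

Answer: Yes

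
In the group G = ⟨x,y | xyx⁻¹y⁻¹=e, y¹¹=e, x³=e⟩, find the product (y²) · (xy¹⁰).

Compute (y²) · (xy¹⁰) by multiplying left to right and reducing via the relations at each step:
  (y²) · x = xy²
  (xy²) · y¹⁰ = xy

Answer: xy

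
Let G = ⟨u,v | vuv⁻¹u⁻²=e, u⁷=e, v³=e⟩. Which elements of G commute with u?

⟨u⟩ ⊆ C_G(u) since powers of u commute with u; so |C_G(u)| ≥ |⟨u⟩| = 7.
By orbit–stabilizer, |C_G(u)| = |G| / |conj. class of u| = 21 / 3 = 7.
The 7 elements commuting with u are {e, u, u², u³, u⁴, u⁵, u⁶}.

Answer: {e, u, u², u³, u⁴, u⁵, u⁶}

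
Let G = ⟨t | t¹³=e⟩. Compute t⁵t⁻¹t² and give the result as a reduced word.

Multiply left to right, reducing at each step:
  (t⁵) · t⁻¹ = t⁴
  (t⁴) · t² = t⁶

Answer: t⁶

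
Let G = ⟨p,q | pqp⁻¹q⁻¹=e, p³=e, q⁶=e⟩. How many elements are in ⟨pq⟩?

|⟨pq⟩| equals the order of pq. Compute successive powers until reaching e:
  (pq)¹ = pq, (pq)² = p²q², (pq)³ = q³, (pq)⁴ = pq⁴, (pq)⁵ = p²q⁵, (pq)⁶ = e.
The smallest positive k with (pq)ᵏ = e is 6, so |⟨pq⟩| = 6.

Answer: 6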